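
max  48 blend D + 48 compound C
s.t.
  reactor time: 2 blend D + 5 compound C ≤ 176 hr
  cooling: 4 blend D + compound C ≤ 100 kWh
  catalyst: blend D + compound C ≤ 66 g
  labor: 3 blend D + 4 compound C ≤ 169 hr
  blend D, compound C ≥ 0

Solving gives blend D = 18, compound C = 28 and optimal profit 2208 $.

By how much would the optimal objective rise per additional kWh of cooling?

8

Check each constraint at x*: reactor time 176/176 (tight); cooling 100/100 (tight); catalyst 46/66 (slack 20); labor 166/169 (slack 3).
Since catalyst, labor are not tight, their duals are 0.
The binding rows give the dual system: 2·y_reactor time + 4·y_cooling = 48 and 5·y_reactor time + 1·y_cooling = 48.
This yields shadow prices y_reactor time = 8, y_cooling = 8.
Shadow price of cooling = 8.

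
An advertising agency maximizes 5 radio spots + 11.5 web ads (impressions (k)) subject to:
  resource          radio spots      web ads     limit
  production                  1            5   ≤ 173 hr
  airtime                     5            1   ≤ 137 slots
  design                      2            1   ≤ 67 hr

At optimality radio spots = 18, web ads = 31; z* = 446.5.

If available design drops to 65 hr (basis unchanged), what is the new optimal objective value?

443.5

Binding: production and design. Non-binding: airtime (16 unused).
Slack constraints have shadow price 0 (complementary slackness).
The binding rows give the dual system: 1·y_production + 2·y_design = 5 and 5·y_production + 1·y_design = 11.5.
Solving: y_production = 2, y_design = 1.5.
Δz = y_design·Δb = 1.5 × (-2) = -3, so new z* = 446.5 − 3 = 443.5.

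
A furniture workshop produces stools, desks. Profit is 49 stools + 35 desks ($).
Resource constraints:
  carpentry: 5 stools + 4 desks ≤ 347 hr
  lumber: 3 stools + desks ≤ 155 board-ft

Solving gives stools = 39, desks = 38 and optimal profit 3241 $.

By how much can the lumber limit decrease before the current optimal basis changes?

68.25

Binding constraints: carpentry, lumber. The basis is B = [[5,4],[3,1]] with det -7.
Per unit decrease in lumber, x* moves by d = (-0.5714, 0.7143).
The basis stays optimal until stools reaches 0; allowable decrease = 68.25 board-ft.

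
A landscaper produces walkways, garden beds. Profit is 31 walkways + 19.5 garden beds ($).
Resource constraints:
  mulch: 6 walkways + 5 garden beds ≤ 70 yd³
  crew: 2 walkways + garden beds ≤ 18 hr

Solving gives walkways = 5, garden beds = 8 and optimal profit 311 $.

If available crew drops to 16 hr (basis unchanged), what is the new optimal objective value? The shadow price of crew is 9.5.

Δb = -2, so new z* = 311 + (9.5)·(-2) = 311 − 19 = 292.

292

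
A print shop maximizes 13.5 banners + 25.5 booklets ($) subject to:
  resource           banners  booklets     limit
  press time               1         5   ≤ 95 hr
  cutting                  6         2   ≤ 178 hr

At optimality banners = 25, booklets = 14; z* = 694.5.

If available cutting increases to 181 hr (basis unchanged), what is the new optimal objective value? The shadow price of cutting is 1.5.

699

Δb = 3, so new z* = 694.5 + (1.5)·(3) = 694.5 + 4.5 = 699.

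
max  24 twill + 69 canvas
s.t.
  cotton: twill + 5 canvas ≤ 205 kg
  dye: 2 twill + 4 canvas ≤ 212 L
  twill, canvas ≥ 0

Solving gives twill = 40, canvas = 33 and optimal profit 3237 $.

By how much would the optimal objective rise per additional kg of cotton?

At the optimum: cotton uses 205 of 205 (binding); dye uses 212 of 212 (binding).
The binding rows give the dual system: 1·y_cotton + 2·y_dye = 24 and 5·y_cotton + 4·y_dye = 69.
This yields shadow prices y_cotton = 7, y_dye = 8.5.
Shadow price of cotton = 7.

7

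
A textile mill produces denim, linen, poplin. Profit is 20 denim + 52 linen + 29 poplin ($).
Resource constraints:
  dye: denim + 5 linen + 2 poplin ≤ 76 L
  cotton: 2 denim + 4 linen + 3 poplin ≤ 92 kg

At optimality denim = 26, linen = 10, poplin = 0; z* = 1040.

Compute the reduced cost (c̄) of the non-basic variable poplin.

-3

Check each constraint at x*: dye 76/76 (tight); cotton 92/92 (tight).
The binding rows give the dual system: 1·y_dye + 2·y_cotton = 20 and 5·y_dye + 4·y_cotton = 52.
Solving: y_dye = 4, y_cotton = 8.
Reduced cost of poplin: c₃ − yᵀa₃ = 29 − (4·2 + 8·3) = 29 − 32 = -3.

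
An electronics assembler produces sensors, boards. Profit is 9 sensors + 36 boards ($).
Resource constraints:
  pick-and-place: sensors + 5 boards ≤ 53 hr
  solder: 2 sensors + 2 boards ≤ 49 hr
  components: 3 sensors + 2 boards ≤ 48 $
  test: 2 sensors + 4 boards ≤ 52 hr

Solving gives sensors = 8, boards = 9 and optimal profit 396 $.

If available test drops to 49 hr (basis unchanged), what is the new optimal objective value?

Binding: pick-and-place and test. Non-binding: solder (15 unused), components (6 unused).
By complementary slackness, y = 0 for the non-binding constraints.
From A_Bᵀ y = c: 1·y_pick-and-place + 2·y_test = 9; 5·y_pick-and-place + 4·y_test = 36.
Solving: y_pick-and-place = 6, y_test = 1.5.
Δz = y_test·Δb = 1.5 × (-3) = -4.5, so new z* = 396 − 4.5 = 391.5.

391.5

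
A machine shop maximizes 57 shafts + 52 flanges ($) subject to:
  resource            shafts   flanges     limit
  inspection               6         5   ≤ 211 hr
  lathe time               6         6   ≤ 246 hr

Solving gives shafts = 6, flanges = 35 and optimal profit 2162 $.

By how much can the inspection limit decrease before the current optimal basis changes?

Binding constraints: inspection, lathe time. The basis is B = [[6,5],[6,6]] with det 6.
Per unit decrease in inspection, x* moves by d = (-1, 1).
The basis stays optimal until shafts reaches 0; allowable decrease = 6 hr.

6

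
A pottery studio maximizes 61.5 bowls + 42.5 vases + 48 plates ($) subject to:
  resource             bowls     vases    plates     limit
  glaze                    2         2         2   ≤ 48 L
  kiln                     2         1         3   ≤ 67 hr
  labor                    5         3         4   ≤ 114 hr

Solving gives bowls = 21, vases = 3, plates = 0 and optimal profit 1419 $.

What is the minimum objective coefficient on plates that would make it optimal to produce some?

Binding: glaze and labor. Non-binding: kiln (22 unused).
Since kiln is not tight, its dual is 0.
The binding rows give the dual system: 2·y_glaze + 5·y_labor = 61.5 and 2·y_glaze + 3·y_labor = 42.5.
→ y_glaze = 7 and y_labor = 9.5.
plates enters the basis when its profit ≥ yᵀa₃ = 7·2 + 9.5·4 = 52.

52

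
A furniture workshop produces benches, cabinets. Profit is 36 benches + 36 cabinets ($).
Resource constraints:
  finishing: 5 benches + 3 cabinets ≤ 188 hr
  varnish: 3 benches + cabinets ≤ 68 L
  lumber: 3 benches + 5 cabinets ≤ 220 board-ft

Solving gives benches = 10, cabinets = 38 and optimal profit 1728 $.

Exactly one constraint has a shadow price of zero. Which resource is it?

finishing

finishing: 164/188 (slack 24)
varnish: 68/68 (binding)
lumber: 220/220 (binding)
By complementary slackness, a constraint with positive slack has shadow price 0 → finishing.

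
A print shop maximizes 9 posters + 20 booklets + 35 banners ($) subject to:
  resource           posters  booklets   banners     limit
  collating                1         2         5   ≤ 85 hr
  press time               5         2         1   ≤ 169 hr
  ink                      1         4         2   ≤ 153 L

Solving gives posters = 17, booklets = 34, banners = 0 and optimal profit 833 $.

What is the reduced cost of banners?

Check each constraint at x*: collating 85/85 (tight); press time 153/169 (slack 16); ink 153/153 (tight).
Since press time is not tight, its dual is 0.
From A_Bᵀ y = c: 1·y_collating + 1·y_ink = 9; 2·y_collating + 4·y_ink = 20.
This yields shadow prices y_collating = 8, y_ink = 1.
Reduced cost of banners: c₃ − yᵀa₃ = 35 − (8·5 + 1·2) = 35 − 42 = -7.

-7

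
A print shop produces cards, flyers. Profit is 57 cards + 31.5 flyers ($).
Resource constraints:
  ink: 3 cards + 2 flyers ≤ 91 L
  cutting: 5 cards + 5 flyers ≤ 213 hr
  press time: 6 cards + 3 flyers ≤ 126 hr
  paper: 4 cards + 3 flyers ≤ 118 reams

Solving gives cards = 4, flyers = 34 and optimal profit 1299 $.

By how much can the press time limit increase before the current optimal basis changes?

Binding constraints: press time, paper. The basis is B = [[6,3],[4,3]] with det 6.
Per unit increase in press time, x* moves by d = (0.5, -0.6667).
The basis stays optimal until flyers reaches 0; allowable increase = 51 hr.

51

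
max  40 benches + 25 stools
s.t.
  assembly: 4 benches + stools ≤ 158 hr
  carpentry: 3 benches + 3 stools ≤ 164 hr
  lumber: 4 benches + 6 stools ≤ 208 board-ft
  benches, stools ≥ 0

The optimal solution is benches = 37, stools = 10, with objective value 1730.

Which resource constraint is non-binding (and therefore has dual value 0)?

carpentry

assembly: 158/158 (binding)
carpentry: 141/164 (slack 23)
lumber: 208/208 (binding)
By complementary slackness, a constraint with positive slack has shadow price 0 → carpentry.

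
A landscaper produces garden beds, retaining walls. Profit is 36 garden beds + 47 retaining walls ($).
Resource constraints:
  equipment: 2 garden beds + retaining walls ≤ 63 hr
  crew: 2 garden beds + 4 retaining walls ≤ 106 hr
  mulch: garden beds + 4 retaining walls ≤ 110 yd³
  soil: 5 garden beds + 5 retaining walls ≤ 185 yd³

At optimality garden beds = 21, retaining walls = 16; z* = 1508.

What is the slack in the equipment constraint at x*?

5

equipment used = 2·21 + 1·16 = 58; slack = 63 − 58 = 5.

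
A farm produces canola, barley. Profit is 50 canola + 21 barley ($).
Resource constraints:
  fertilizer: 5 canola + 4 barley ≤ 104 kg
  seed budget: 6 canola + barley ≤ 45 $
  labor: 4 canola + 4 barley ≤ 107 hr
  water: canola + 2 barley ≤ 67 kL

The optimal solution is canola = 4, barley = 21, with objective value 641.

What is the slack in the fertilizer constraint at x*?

fertilizer used = 5·4 + 4·21 = 104; slack = 104 − 104 = 0.

0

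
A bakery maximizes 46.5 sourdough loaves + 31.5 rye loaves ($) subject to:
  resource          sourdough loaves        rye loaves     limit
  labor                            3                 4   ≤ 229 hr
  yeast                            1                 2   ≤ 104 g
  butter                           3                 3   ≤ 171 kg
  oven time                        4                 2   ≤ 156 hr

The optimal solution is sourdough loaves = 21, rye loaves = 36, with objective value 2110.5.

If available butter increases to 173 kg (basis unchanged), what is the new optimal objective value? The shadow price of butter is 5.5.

2121.5

Δb = 2, so new z* = 2110.5 + (5.5)·(2) = 2110.5 + 11 = 2121.5.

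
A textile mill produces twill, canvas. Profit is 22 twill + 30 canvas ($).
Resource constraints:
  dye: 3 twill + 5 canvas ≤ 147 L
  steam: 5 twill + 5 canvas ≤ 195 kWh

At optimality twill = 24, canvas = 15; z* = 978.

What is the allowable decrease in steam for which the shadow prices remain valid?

Binding constraints: dye, steam. The basis is B = [[3,5],[5,5]] with det -10.
Per unit decrease in steam, x* moves by d = (-0.5, 0.3).
The basis stays optimal until twill reaches 0; allowable decrease = 48 kWh.

48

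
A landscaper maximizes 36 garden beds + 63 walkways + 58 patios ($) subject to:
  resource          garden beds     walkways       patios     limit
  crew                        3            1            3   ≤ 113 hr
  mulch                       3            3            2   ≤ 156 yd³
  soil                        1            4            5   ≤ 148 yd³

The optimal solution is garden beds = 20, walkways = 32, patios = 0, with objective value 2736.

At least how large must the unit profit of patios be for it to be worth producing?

Binding: mulch and soil. Non-binding: crew (21 unused).
Slack constraints have shadow price 0 (complementary slackness).
The binding rows give the dual system: 3·y_mulch + 1·y_soil = 36 and 3·y_mulch + 4·y_soil = 63.
→ y_mulch = 9 and y_soil = 9.
patios enters the basis when its profit ≥ yᵀa₃ = 9·2 + 9·5 = 63.

63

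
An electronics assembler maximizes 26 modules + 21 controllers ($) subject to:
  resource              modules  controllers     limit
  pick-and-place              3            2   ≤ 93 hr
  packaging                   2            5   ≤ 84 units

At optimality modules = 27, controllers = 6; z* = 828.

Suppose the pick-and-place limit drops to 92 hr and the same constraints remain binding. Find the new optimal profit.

820

At the optimum: pick-and-place uses 93 of 93 (binding); packaging uses 84 of 84 (binding).
The binding rows give the dual system: 3·y_pick-and-place + 2·y_packaging = 26 and 2·y_pick-and-place + 5·y_packaging = 21.
This yields shadow prices y_pick-and-place = 8, y_packaging = 1.
Δz = y_pick-and-place·Δb = 8 × (-1) = -8, so new z* = 828 − 8 = 820.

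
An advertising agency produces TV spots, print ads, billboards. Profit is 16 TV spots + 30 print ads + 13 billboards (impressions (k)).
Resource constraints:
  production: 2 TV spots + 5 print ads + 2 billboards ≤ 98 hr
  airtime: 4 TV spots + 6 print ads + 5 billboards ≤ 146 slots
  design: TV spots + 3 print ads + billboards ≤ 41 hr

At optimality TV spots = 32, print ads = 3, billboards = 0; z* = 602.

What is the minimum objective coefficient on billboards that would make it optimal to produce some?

19

Binding: airtime and design. Non-binding: production (19 unused).
By complementary slackness, y = 0 for the non-binding constraint.
Dual feasibility on the basic columns requires 4·y_airtime + 1·y_design = 16, 6·y_airtime + 3·y_design = 30.
→ y_airtime = 3 and y_design = 4.
billboards enters the basis when its profit ≥ yᵀa₃ = 3·5 + 4·1 = 19.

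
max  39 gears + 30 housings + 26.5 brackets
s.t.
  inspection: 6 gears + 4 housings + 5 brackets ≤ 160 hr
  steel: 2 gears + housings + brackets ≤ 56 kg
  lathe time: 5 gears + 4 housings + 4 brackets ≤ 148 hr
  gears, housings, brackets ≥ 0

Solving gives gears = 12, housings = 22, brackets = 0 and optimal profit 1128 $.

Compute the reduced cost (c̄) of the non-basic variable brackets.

-5

At the optimum: inspection uses 160 of 160 (binding); steel uses 46 of 56 (slack = 10); lathe time uses 148 of 148 (binding).
Slack constraints have shadow price 0 (complementary slackness).
Dual feasibility on the basic columns requires 6·y_inspection + 5·y_lathe time = 39, 4·y_inspection + 4·y_lathe time = 30.
Solving: y_inspection = 1.5, y_lathe time = 6.
Reduced cost of brackets: c₃ − yᵀa₃ = 26.5 − (1.5·5 + 6·4) = 26.5 − 31.5 = -5.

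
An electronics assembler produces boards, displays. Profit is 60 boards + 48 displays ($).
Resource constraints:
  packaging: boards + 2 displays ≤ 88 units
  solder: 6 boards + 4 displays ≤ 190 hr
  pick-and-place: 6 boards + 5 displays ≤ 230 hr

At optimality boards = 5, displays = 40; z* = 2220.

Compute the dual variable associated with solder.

2

At the optimum: packaging uses 85 of 88 (slack = 3); solder uses 190 of 190 (binding); pick-and-place uses 230 of 230 (binding).
Slack constraints have shadow price 0 (complementary slackness).
From A_Bᵀ y = c: 6·y_solder + 6·y_pick-and-place = 60; 4·y_solder + 5·y_pick-and-place = 48.
This yields shadow prices y_solder = 2, y_pick-and-place = 8.
Shadow price of solder = 2.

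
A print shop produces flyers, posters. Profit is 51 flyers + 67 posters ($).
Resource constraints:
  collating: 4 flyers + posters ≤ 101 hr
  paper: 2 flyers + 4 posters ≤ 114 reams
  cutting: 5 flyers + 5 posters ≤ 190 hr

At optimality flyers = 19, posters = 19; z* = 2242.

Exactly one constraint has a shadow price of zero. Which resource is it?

collating: 95/101 (slack 6)
paper: 114/114 (binding)
cutting: 190/190 (binding)
By complementary slackness, a constraint with positive slack has shadow price 0 → collating.

collating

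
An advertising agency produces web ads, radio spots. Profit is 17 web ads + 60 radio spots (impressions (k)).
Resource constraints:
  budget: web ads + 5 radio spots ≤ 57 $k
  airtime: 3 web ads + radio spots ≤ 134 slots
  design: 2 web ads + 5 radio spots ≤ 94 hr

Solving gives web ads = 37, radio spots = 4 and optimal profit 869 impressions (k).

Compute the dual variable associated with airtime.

0

Binding: budget and design. Non-binding: airtime (19 unused).
Slack constraints have shadow price 0 (complementary slackness).
The binding rows give the dual system: 1·y_budget + 2·y_design = 17 and 5·y_budget + 5·y_design = 60.
Solving: y_budget = 7, y_design = 5.
Shadow price of airtime = 0.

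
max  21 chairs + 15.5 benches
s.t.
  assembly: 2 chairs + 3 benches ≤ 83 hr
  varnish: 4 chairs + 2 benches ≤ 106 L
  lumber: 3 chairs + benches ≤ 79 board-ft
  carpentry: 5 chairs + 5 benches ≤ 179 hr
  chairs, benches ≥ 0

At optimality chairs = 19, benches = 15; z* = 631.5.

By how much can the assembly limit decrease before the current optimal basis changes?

28

Binding constraints: assembly, varnish. The basis is B = [[2,3],[4,2]] with det -8.
Per unit decrease in assembly, x* moves by d = (0.25, -0.5).
The basis stays optimal until lumber becomes binding; allowable decrease = 28 hr.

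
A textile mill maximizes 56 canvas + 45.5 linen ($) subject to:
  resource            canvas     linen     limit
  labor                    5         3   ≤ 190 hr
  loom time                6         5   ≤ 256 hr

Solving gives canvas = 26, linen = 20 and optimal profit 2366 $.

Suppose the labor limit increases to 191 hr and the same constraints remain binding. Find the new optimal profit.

Both labor and loom time are binding at x*.
The binding rows give the dual system: 5·y_labor + 6·y_loom time = 56 and 3·y_labor + 5·y_loom time = 45.5.
Solving: y_labor = 1, y_loom time = 8.5.
Δz = y_labor·Δb = 1 × (1) = 1, so new z* = 2366 + 1 = 2367.

2367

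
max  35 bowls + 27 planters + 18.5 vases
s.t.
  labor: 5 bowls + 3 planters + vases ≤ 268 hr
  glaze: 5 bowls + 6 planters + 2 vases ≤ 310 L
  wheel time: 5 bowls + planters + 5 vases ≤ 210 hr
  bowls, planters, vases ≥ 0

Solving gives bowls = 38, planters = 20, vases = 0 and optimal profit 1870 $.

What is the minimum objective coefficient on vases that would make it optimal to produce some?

23

Binding: glaze and wheel time. Non-binding: labor (18 unused).
By complementary slackness, y = 0 for the non-binding constraint.
Dual feasibility on the basic columns requires 5·y_glaze + 5·y_wheel time = 35, 6·y_glaze + 1·y_wheel time = 27.
→ y_glaze = 4 and y_wheel time = 3.
vases enters the basis when its profit ≥ yᵀa₃ = 4·2 + 3·5 = 23.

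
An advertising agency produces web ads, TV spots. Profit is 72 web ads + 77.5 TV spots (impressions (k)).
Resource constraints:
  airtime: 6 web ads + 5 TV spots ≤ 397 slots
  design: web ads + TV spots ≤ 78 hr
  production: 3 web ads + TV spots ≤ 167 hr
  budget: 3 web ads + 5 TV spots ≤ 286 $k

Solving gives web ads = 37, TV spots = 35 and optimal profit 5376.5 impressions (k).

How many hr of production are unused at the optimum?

production used = 3·37 + 1·35 = 146; slack = 167 − 146 = 21.

21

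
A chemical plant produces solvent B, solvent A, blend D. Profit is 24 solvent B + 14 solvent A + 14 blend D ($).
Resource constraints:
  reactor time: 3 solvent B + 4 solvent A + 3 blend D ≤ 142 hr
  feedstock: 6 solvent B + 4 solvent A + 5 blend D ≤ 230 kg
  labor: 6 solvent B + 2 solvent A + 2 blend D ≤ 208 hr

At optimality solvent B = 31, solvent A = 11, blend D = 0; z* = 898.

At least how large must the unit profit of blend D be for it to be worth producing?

Check each constraint at x*: reactor time 137/142 (slack 5); feedstock 230/230 (tight); labor 208/208 (tight).
By complementary slackness, y = 0 for the non-binding constraint.
Dual feasibility on the basic columns requires 6·y_feedstock + 6·y_labor = 24, 4·y_feedstock + 2·y_labor = 14.
This yields shadow prices y_feedstock = 3, y_labor = 1.
blend D enters the basis when its profit ≥ yᵀa₃ = 3·5 + 1·2 = 17.

17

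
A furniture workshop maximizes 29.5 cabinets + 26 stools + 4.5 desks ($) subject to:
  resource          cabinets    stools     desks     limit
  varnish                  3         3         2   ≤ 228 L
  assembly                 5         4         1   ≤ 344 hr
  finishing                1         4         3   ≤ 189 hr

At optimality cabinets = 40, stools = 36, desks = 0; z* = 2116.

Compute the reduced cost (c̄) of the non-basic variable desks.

-7

Check each constraint at x*: varnish 228/228 (tight); assembly 344/344 (tight); finishing 184/189 (slack 5).
Since finishing is not tight, its dual is 0.
Dual feasibility on the basic columns requires 3·y_varnish + 5·y_assembly = 29.5, 3·y_varnish + 4·y_assembly = 26.
Solving: y_varnish = 4, y_assembly = 3.5.
Reduced cost of desks: c₃ − yᵀa₃ = 4.5 − (4·2 + 3.5·1) = 4.5 − 11.5 = -7.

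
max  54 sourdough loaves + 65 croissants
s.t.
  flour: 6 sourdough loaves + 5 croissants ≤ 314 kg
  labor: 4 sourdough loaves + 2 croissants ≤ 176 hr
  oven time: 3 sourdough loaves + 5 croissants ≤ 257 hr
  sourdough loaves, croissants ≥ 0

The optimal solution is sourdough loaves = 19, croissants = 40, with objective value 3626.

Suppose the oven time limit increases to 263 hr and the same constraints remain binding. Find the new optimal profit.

3674

At the optimum: flour uses 314 of 314 (binding); labor uses 156 of 176 (slack = 20); oven time uses 257 of 257 (binding).
By complementary slackness, y = 0 for the non-binding constraint.
The binding rows give the dual system: 6·y_flour + 3·y_oven time = 54 and 5·y_flour + 5·y_oven time = 65.
This yields shadow prices y_flour = 5, y_oven time = 8.
Δz = y_oven time·Δb = 8 × (6) = 48, so new z* = 3626 + 48 = 3674.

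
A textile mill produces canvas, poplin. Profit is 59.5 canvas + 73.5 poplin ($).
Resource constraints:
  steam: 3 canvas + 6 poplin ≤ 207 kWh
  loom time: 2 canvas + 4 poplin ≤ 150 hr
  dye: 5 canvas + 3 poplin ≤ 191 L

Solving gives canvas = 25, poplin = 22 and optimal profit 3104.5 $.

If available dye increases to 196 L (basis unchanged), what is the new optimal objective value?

At the optimum: steam uses 207 of 207 (binding); loom time uses 138 of 150 (slack = 12); dye uses 191 of 191 (binding).
By complementary slackness, y = 0 for the non-binding constraint.
From A_Bᵀ y = c: 3·y_steam + 5·y_dye = 59.5; 6·y_steam + 3·y_dye = 73.5.
This yields shadow prices y_steam = 9, y_dye = 6.5.
Δz = y_dye·Δb = 6.5 × (5) = 32.5, so new z* = 3104.5 + 32.5 = 3137.

3137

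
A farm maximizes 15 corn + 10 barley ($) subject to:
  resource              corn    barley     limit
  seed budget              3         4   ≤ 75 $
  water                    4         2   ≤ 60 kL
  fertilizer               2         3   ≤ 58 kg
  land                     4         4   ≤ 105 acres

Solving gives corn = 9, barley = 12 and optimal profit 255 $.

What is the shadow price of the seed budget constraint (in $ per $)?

Check each constraint at x*: seed budget 75/75 (tight); water 60/60 (tight); fertilizer 54/58 (slack 4); land 84/105 (slack 21).
Slack constraints have shadow price 0 (complementary slackness).
The binding rows give the dual system: 3·y_seed budget + 4·y_water = 15 and 4·y_seed budget + 2·y_water = 10.
→ y_seed budget = 1 and y_water = 3.
Shadow price of seed budget = 1.

1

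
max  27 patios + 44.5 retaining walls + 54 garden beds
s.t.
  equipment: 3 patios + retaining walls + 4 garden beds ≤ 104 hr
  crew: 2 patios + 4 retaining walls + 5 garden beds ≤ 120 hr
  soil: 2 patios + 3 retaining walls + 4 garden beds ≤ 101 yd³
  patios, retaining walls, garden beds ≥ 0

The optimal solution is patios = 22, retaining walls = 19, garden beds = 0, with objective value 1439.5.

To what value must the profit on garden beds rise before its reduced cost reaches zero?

58

Binding: crew and soil. Non-binding: equipment (19 unused).
Slack constraints have shadow price 0 (complementary slackness).
The binding rows give the dual system: 2·y_crew + 2·y_soil = 27 and 4·y_crew + 3·y_soil = 44.5.
→ y_crew = 4 and y_soil = 9.5.
garden beds enters the basis when its profit ≥ yᵀa₃ = 4·5 + 9.5·4 = 58.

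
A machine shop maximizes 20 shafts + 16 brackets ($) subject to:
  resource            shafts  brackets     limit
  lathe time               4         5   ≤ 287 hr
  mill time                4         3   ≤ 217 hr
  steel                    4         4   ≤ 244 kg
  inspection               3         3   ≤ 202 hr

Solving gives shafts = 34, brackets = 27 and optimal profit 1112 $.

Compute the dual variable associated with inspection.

0

Binding: mill time and steel. Non-binding: lathe time (16 unused), inspection (19 unused).
By complementary slackness, y = 0 for the non-binding constraints.
Dual feasibility on the basic columns requires 4·y_mill time + 4·y_steel = 20, 3·y_mill time + 4·y_steel = 16.
Solving: y_mill time = 4, y_steel = 1.
Shadow price of inspection = 0.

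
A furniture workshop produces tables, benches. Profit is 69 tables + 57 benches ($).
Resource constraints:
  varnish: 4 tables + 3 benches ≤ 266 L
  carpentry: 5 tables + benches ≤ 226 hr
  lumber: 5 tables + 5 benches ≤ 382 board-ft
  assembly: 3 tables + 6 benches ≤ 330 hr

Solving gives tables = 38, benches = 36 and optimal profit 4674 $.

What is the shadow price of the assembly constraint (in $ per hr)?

8

Binding: carpentry and assembly. Non-binding: varnish (6 unused), lumber (12 unused).
Since varnish, lumber are not tight, their duals are 0.
Dual feasibility on the basic columns requires 5·y_carpentry + 3·y_assembly = 69, 1·y_carpentry + 6·y_assembly = 57.
→ y_carpentry = 9 and y_assembly = 8.
Shadow price of assembly = 8.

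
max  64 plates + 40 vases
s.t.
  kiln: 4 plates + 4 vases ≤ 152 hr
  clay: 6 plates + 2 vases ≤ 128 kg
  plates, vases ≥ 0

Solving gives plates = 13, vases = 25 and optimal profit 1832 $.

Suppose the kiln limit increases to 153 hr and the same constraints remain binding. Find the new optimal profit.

Check each constraint at x*: kiln 152/152 (tight); clay 128/128 (tight).
From A_Bᵀ y = c: 4·y_kiln + 6·y_clay = 64; 4·y_kiln + 2·y_clay = 40.
Solving: y_kiln = 7, y_clay = 6.
Δz = y_kiln·Δb = 7 × (1) = 7, so new z* = 1832 + 7 = 1839.

1839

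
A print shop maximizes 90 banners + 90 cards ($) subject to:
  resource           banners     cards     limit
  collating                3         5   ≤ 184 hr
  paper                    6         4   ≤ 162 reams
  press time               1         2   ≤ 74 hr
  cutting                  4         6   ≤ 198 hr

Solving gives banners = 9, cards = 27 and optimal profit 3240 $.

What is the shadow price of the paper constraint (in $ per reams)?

At the optimum: collating uses 162 of 184 (slack = 22); paper uses 162 of 162 (binding); press time uses 63 of 74 (slack = 11); cutting uses 198 of 198 (binding).
Slack constraints have shadow price 0 (complementary slackness).
From A_Bᵀ y = c: 6·y_paper + 4·y_cutting = 90; 4·y_paper + 6·y_cutting = 90.
Solving: y_paper = 9, y_cutting = 9.
Shadow price of paper = 9.

9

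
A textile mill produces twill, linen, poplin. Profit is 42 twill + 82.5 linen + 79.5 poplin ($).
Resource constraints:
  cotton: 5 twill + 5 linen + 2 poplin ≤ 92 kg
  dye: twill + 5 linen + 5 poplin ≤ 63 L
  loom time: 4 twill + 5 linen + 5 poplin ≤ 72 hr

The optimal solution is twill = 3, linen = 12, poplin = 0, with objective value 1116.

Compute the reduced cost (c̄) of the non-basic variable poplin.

-3

At the optimum: cotton uses 75 of 92 (slack = 17); dye uses 63 of 63 (binding); loom time uses 72 of 72 (binding).
Since cotton is not tight, its dual is 0.
Dual feasibility on the basic columns requires 1·y_dye + 4·y_loom time = 42, 5·y_dye + 5·y_loom time = 82.5.
This yields shadow prices y_dye = 8, y_loom time = 8.5.
Reduced cost of poplin: c₃ − yᵀa₃ = 79.5 − (8·5 + 8.5·5) = 79.5 − 82.5 = -3.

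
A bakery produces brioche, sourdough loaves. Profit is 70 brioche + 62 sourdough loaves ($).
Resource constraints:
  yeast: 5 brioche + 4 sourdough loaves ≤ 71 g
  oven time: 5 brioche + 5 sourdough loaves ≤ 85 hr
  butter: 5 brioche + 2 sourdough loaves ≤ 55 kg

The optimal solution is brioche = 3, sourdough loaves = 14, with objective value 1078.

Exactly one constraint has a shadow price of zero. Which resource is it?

butter

yeast: 71/71 (binding)
oven time: 85/85 (binding)
butter: 43/55 (slack 12)
By complementary slackness, a constraint with positive slack has shadow price 0 → butter.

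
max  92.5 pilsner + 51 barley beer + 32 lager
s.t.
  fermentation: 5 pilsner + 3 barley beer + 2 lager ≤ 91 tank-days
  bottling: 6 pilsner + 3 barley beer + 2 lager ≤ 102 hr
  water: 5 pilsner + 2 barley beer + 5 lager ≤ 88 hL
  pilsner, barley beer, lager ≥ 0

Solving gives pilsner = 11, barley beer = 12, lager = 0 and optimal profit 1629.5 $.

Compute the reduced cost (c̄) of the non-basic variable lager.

-2

At the optimum: fermentation uses 91 of 91 (binding); bottling uses 102 of 102 (binding); water uses 79 of 88 (slack = 9).
By complementary slackness, y = 0 for the non-binding constraint.
The binding rows give the dual system: 5·y_fermentation + 6·y_bottling = 92.5 and 3·y_fermentation + 3·y_bottling = 51.
Solving: y_fermentation = 9.5, y_bottling = 7.5.
Reduced cost of lager: c₃ − yᵀa₃ = 32 − (9.5·2 + 7.5·2) = 32 − 34 = -2.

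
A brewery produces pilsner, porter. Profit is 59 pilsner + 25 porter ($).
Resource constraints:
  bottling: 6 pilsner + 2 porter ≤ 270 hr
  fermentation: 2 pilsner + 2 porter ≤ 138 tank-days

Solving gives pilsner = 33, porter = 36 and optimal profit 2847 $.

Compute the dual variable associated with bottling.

8.5

Both bottling and fermentation are binding at x*.
The binding rows give the dual system: 6·y_bottling + 2·y_fermentation = 59 and 2·y_bottling + 2·y_fermentation = 25.
→ y_bottling = 8.5 and y_fermentation = 4.
Shadow price of bottling = 8.5.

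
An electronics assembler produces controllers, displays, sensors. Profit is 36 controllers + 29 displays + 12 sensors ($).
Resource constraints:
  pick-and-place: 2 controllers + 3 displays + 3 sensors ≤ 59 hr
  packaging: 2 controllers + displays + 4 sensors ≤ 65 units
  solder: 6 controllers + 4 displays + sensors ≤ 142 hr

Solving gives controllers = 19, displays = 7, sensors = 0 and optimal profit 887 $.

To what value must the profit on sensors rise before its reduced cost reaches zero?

14

At the optimum: pick-and-place uses 59 of 59 (binding); packaging uses 45 of 65 (slack = 20); solder uses 142 of 142 (binding).
Slack constraints have shadow price 0 (complementary slackness).
Dual feasibility on the basic columns requires 2·y_pick-and-place + 6·y_solder = 36, 3·y_pick-and-place + 4·y_solder = 29.
→ y_pick-and-place = 3 and y_solder = 5.
sensors enters the basis when its profit ≥ yᵀa₃ = 3·3 + 5·1 = 14.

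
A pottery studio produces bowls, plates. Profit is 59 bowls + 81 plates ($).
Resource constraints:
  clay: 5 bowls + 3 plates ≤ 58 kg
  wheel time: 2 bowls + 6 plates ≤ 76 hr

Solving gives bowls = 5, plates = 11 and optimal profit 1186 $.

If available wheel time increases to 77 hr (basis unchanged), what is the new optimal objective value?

Check each constraint at x*: clay 58/58 (tight); wheel time 76/76 (tight).
From A_Bᵀ y = c: 5·y_clay + 2·y_wheel time = 59; 3·y_clay + 6·y_wheel time = 81.
→ y_clay = 8 and y_wheel time = 9.5.
Δz = y_wheel time·Δb = 9.5 × (1) = 9.5, so new z* = 1186 + 9.5 = 1195.5.

1195.5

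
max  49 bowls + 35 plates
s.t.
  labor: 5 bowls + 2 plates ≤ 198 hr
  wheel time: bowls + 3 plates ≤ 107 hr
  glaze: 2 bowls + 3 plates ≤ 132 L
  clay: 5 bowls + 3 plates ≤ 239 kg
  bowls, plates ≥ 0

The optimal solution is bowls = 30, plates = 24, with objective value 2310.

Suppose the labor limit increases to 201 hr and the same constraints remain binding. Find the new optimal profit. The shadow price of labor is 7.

2331

Δb = 3, so new z* = 2310 + (7)·(3) = 2310 + 21 = 2331.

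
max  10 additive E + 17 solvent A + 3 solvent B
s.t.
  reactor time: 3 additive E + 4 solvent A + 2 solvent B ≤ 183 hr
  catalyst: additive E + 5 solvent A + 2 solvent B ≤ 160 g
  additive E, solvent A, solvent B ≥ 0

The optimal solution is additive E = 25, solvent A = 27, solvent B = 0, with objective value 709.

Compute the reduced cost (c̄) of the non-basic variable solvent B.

-5

Check each constraint at x*: reactor time 183/183 (tight); catalyst 160/160 (tight).
Dual feasibility on the basic columns requires 3·y_reactor time + 1·y_catalyst = 10, 4·y_reactor time + 5·y_catalyst = 17.
Solving: y_reactor time = 3, y_catalyst = 1.
Reduced cost of solvent B: c₃ − yᵀa₃ = 3 − (3·2 + 1·2) = 3 − 8 = -5.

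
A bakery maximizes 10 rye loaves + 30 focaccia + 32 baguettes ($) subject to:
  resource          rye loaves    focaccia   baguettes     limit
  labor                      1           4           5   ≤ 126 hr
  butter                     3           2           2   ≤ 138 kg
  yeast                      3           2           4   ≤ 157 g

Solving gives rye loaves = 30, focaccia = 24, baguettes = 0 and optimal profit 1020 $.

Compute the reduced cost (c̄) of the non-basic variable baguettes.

-5

At the optimum: labor uses 126 of 126 (binding); butter uses 138 of 138 (binding); yeast uses 138 of 157 (slack = 19).
Since yeast is not tight, its dual is 0.
From A_Bᵀ y = c: 1·y_labor + 3·y_butter = 10; 4·y_labor + 2·y_butter = 30.
This yields shadow prices y_labor = 7, y_butter = 1.
Reduced cost of baguettes: c₃ − yᵀa₃ = 32 − (7·5 + 1·2) = 32 − 37 = -5.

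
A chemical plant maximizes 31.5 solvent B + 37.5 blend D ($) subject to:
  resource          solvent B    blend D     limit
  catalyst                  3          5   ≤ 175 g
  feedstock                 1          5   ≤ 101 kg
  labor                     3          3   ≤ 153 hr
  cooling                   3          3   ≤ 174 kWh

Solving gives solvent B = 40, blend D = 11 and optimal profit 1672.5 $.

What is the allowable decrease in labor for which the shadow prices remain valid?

3.6

Binding constraints: catalyst, labor. The basis is B = [[3,5],[3,3]] with det -6.
Per unit decrease in labor, x* moves by d = (-0.8333, 0.5).
The basis stays optimal until feedstock becomes binding; allowable decrease = 3.6 hr.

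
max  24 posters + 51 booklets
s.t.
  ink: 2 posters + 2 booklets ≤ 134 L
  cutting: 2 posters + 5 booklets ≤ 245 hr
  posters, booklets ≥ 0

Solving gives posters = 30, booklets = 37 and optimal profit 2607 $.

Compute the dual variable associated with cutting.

At the optimum: ink uses 134 of 134 (binding); cutting uses 245 of 245 (binding).
Dual feasibility on the basic columns requires 2·y_ink + 2·y_cutting = 24, 2·y_ink + 5·y_cutting = 51.
Solving: y_ink = 3, y_cutting = 9.
Shadow price of cutting = 9.

9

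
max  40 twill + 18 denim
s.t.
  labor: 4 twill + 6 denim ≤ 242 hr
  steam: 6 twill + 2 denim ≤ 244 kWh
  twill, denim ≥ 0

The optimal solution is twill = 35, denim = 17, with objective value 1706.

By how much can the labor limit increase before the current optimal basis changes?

Binding constraints: labor, steam. The basis is B = [[4,6],[6,2]] with det -28.
Per unit increase in labor, x* moves by d = (-0.0714, 0.2143).
The basis stays optimal until twill reaches 0; allowable increase = 490 hr.

490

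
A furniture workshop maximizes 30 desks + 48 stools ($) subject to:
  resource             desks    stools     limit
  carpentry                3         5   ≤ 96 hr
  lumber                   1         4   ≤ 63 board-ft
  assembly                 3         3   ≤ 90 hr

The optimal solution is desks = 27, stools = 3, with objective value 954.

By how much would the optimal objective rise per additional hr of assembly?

1

At the optimum: carpentry uses 96 of 96 (binding); lumber uses 39 of 63 (slack = 24); assembly uses 90 of 90 (binding).
Since lumber is not tight, its dual is 0.
Dual feasibility on the basic columns requires 3·y_carpentry + 3·y_assembly = 30, 5·y_carpentry + 3·y_assembly = 48.
This yields shadow prices y_carpentry = 9, y_assembly = 1.
Shadow price of assembly = 1.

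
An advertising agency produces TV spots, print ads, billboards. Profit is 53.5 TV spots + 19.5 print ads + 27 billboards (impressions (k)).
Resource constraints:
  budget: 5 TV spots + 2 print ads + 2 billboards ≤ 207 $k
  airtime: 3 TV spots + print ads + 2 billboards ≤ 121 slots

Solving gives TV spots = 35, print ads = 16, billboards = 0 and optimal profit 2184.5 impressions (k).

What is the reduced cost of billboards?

At the optimum: budget uses 207 of 207 (binding); airtime uses 121 of 121 (binding).
From A_Bᵀ y = c: 5·y_budget + 3·y_airtime = 53.5; 2·y_budget + 1·y_airtime = 19.5.
This yields shadow prices y_budget = 5, y_airtime = 9.5.
Reduced cost of billboards: c₃ − yᵀa₃ = 27 − (5·2 + 9.5·2) = 27 − 29 = -2.

-2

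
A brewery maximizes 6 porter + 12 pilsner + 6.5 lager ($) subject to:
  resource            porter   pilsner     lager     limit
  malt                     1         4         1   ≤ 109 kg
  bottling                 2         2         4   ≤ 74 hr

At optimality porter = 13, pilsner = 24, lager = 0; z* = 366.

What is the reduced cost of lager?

At the optimum: malt uses 109 of 109 (binding); bottling uses 74 of 74 (binding).
From A_Bᵀ y = c: 1·y_malt + 2·y_bottling = 6; 4·y_malt + 2·y_bottling = 12.
Solving: y_malt = 2, y_bottling = 2.
Reduced cost of lager: c₃ − yᵀa₃ = 6.5 − (2·1 + 2·4) = 6.5 − 10 = -3.5.

-3.5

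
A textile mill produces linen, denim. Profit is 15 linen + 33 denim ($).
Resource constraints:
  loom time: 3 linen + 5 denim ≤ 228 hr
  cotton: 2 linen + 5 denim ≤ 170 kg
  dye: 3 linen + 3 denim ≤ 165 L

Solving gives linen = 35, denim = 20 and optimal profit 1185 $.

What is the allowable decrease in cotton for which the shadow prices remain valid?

60

Binding constraints: cotton, dye. The basis is B = [[2,5],[3,3]] with det -9.
Per unit decrease in cotton, x* moves by d = (0.3333, -0.3333).
The basis stays optimal until denim reaches 0; allowable decrease = 60 kg.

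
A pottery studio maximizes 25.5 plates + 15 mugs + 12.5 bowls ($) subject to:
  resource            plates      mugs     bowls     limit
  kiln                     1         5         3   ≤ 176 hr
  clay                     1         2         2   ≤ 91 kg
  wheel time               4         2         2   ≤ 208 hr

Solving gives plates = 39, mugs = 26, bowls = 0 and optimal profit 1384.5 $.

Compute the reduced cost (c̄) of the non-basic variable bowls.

-2.5

Binding: clay and wheel time. Non-binding: kiln (7 unused).
Since kiln is not tight, its dual is 0.
Dual feasibility on the basic columns requires 1·y_clay + 4·y_wheel time = 25.5, 2·y_clay + 2·y_wheel time = 15.
Solving: y_clay = 1.5, y_wheel time = 6.
Reduced cost of bowls: c₃ − yᵀa₃ = 12.5 − (1.5·2 + 6·2) = 12.5 − 15 = -2.5.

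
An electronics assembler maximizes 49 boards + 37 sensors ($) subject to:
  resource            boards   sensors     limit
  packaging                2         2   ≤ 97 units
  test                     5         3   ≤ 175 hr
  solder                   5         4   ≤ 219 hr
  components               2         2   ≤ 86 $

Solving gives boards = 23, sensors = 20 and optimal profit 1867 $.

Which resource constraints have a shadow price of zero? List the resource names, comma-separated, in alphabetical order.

packaging: 86/97 (slack 11)
test: 175/175 (binding)
solder: 195/219 (slack 24)
components: 86/86 (binding)
By complementary slackness, a constraint with positive slack has shadow price 0 → packaging, solder.

packaging, solder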